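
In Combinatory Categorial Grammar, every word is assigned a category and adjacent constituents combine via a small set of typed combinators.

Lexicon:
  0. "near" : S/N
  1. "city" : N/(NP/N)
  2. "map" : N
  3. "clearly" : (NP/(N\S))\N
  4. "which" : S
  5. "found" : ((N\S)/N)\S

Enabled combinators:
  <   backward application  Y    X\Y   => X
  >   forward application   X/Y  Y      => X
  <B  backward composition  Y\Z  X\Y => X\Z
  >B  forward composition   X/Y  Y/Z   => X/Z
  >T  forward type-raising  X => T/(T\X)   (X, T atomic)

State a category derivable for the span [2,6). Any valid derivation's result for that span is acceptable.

NP/N

[0,6] S   >
  [0,1] "near" : S/N
  [1,6] N   >
    [1,2] "city" : N/(NP/N)
    [2,6] NP/N   >B
      [2,4] NP/(N\S)   <
        [2,3] "map" : N
        [3,4] "clearly" : (NP/(N\S))\N
      [4,6] (N\S)/N   <
        [4,5] "which" : S
        [5,6] "found" : ((N\S)/N)\S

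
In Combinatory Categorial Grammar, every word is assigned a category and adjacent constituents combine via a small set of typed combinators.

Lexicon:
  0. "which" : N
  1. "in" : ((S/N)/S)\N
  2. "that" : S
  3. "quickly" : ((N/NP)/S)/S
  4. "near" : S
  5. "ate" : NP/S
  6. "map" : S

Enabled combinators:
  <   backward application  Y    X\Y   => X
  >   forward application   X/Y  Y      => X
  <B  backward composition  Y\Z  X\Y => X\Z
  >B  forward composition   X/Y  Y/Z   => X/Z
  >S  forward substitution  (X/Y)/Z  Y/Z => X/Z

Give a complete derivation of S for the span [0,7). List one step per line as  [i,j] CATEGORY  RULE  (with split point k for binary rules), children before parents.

[0,1] N  lex  "which"
[1,2] ((S/N)/S)\N  lex  "in"
[0,2] (S/N)/S  <  k=1
[2,3] S  lex  "that"
[0,3] S/N  >  k=2
[3,4] ((N/NP)/S)/S  lex  "quickly"
[4,5] S  lex  "near"
[3,5] (N/NP)/S  >  k=4
[5,6] NP/S  lex  "ate"
[3,6] N/S  >S  k=5
[6,7] S  lex  "map"
[3,7] N  >  k=6
[0,7] S  >  k=3

[0,7] S   >
  [0,3] S/N   >
    [0,2] (S/N)/S   <
      [0,1] "which" : N
      [1,2] "in" : ((S/N)/S)\N
    [2,3] "that" : S
  [3,7] N   >
    [3,6] N/S   >S
      [3,5] (N/NP)/S   >
        [3,4] "quickly" : ((N/NP)/S)/S
        [4,5] "near" : S
      [5,6] "ate" : NP/S
    [6,7] "map" : S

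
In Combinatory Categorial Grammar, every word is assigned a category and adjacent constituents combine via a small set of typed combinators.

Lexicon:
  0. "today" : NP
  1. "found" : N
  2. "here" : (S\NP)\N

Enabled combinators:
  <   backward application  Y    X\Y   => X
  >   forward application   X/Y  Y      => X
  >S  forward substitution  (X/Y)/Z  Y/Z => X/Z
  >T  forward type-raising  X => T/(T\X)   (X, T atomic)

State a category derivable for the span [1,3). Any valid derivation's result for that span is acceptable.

S\NP

[0,3] S   <
  [0,1] "today" : NP
  [1,3] S\NP   <
    [1,2] "found" : N
    [2,3] "here" : (S\NP)\N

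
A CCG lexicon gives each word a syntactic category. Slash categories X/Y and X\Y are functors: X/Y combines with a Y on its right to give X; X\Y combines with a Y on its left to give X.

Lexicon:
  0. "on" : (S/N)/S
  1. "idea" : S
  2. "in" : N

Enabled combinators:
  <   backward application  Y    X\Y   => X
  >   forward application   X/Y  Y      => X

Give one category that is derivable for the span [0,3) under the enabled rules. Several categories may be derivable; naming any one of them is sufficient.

[0,3] S   >
  [0,2] S/N   >
    [0,1] "on" : (S/N)/S
    [1,2] "idea" : S
  [2,3] "in" : N

S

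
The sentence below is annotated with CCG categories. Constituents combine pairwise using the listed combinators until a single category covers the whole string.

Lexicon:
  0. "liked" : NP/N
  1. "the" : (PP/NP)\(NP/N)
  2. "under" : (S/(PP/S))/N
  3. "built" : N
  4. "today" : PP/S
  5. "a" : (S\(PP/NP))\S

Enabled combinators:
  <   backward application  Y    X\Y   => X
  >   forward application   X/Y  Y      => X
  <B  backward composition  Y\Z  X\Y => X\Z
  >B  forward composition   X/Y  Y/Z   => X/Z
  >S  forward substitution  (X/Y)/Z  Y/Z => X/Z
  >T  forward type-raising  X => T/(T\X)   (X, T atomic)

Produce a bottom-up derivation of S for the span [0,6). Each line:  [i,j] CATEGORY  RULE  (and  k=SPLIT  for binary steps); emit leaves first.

[0,1] NP/N  lex  "liked"
[1,2] (PP/NP)\(NP/N)  lex  "the"
[0,2] PP/NP  <  k=1
[2,3] (S/(PP/S))/N  lex  "under"
[3,4] N  lex  "built"
[2,4] S/(PP/S)  >  k=3
[4,5] PP/S  lex  "today"
[2,5] S  >  k=4
[5,6] (S\(PP/NP))\S  lex  "a"
[2,6] S\(PP/NP)  <  k=5
[0,6] S  <  k=2

[0,6] S   <
  [0,2] PP/NP   <
    [0,1] "liked" : NP/N
    [1,2] "the" : (PP/NP)\(NP/N)
  [2,6] S\(PP/NP)   <
    [2,5] S   >
      [2,4] S/(PP/S)   >
        [2,3] "under" : (S/(PP/S))/N
        [3,4] "built" : N
      [4,5] "today" : PP/S
    [5,6] "a" : (S\(PP/NP))\S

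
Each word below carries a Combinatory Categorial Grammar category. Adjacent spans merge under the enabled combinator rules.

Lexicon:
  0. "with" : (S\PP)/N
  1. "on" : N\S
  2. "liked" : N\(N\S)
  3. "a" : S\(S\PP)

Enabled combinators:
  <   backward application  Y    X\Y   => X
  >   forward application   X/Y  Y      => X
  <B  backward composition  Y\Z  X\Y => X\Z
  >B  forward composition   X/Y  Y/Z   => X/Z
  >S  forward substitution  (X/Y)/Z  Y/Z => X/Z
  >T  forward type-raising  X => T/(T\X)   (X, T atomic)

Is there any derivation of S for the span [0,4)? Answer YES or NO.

[0,4] S   <
  [0,3] S\PP   >
    [0,1] "with" : (S\PP)/N
    [1,3] N   <
      [1,2] "on" : N\S
      [2,3] "liked" : N\(N\S)
  [3,4] "a" : S\(S\PP)

YES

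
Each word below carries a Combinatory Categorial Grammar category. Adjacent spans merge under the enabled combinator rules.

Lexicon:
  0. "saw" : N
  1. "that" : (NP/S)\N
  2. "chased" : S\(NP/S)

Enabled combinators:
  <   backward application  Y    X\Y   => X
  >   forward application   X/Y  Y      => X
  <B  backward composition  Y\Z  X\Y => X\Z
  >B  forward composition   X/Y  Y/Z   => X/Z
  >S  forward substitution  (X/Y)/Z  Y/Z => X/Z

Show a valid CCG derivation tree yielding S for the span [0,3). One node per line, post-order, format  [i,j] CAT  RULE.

[0,3] S   <
  [0,1] "saw" : N
  [1,3] S\N   <B
    [1,2] "that" : (NP/S)\N
    [2,3] "chased" : S\(NP/S)

[0,1] N  lex  "saw"
[1,2] (NP/S)\N  lex  "that"
[2,3] S\(NP/S)  lex  "chased"
[1,3] S\N  <B  k=2
[0,3] S  <  k=1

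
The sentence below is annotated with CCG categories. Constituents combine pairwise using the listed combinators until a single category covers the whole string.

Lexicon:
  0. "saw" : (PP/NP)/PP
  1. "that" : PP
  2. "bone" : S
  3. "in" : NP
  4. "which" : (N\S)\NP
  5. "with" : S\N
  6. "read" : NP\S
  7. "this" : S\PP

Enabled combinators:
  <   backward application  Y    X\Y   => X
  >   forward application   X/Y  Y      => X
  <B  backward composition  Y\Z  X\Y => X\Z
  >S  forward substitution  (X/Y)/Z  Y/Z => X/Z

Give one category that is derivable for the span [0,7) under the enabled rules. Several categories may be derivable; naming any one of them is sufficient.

[0,8] S   <
  [0,7] PP   >
    [0,2] PP/NP   >
      [0,1] "saw" : (PP/NP)/PP
      [1,2] "that" : PP
    [2,7] NP   <
      [2,5] N   <
        [2,3] "bone" : S
        [3,5] N\S   <
          [3,4] "in" : NP
          [4,5] "which" : (N\S)\NP
      [5,7] NP\N   <B
        [5,6] "with" : S\N
        [6,7] "read" : NP\S
  [7,8] "this" : S\PP

PP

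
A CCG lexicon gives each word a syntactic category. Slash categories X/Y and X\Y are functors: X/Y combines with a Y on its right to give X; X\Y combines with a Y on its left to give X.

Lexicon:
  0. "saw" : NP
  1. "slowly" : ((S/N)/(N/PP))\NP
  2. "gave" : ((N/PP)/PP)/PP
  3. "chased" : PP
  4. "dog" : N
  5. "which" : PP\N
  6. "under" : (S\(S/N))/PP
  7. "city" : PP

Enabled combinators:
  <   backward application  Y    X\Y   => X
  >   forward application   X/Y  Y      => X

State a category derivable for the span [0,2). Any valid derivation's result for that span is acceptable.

[0,8] S   <
  [0,6] S/N   >
    [0,2] (S/N)/(N/PP)   <
      [0,1] "saw" : NP
      [1,2] "slowly" : ((S/N)/(N/PP))\NP
    [2,6] N/PP   >
      [2,4] (N/PP)/PP   >
        [2,3] "gave" : ((N/PP)/PP)/PP
        [3,4] "chased" : PP
      [4,6] PP   <
        [4,5] "dog" : N
        [5,6] "which" : PP\N
  [6,8] S\(S/N)   >
    [6,7] "under" : (S\(S/N))/PP
    [7,8] "city" : PP

(S/N)/(N/PP)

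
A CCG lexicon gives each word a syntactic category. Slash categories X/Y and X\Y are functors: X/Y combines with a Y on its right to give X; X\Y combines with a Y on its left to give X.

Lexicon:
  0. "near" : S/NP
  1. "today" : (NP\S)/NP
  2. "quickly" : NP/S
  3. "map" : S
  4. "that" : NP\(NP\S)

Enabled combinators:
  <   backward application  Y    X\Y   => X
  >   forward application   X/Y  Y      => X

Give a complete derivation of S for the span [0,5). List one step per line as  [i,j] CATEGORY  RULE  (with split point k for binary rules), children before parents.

[0,5] S   >
  [0,1] "near" : S/NP
  [1,5] NP   <
    [1,4] NP\S   >
      [1,2] "today" : (NP\S)/NP
      [2,4] NP   >
        [2,3] "quickly" : NP/S
        [3,4] "map" : S
    [4,5] "that" : NP\(NP\S)

[0,1] S/NP  lex  "near"
[1,2] (NP\S)/NP  lex  "today"
[2,3] NP/S  lex  "quickly"
[3,4] S  lex  "map"
[2,4] NP  >  k=3
[1,4] NP\S  >  k=2
[4,5] NP\(NP\S)  lex  "that"
[1,5] NP  <  k=4
[0,5] S  >  k=1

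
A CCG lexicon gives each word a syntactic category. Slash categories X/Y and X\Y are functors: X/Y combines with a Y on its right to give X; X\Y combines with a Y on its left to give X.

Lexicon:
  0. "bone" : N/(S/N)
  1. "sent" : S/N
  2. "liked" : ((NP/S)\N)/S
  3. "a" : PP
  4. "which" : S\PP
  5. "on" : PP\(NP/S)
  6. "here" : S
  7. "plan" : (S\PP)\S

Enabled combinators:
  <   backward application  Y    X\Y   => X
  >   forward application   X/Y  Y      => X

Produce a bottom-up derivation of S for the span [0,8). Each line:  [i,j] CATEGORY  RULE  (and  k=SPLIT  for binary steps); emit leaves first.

[0,8] S   <
  [0,6] PP   <
    [0,5] NP/S   <
      [0,2] N   >
        [0,1] "bone" : N/(S/N)
        [1,2] "sent" : S/N
      [2,5] (NP/S)\N   >
        [2,3] "liked" : ((NP/S)\N)/S
        [3,5] S   <
          [3,4] "a" : PP
          [4,5] "which" : S\PP
    [5,6] "on" : PP\(NP/S)
  [6,8] S\PP   <
    [6,7] "here" : S
    [7,8] "plan" : (S\PP)\S

[0,1] N/(S/N)  lex  "bone"
[1,2] S/N  lex  "sent"
[0,2] N  >  k=1
[2,3] ((NP/S)\N)/S  lex  "liked"
[3,4] PP  lex  "a"
[4,5] S\PP  lex  "which"
[3,5] S  <  k=4
[2,5] (NP/S)\N  >  k=3
[0,5] NP/S  <  k=2
[5,6] PP\(NP/S)  lex  "on"
[0,6] PP  <  k=5
[6,7] S  lex  "here"
[7,8] (S\PP)\S  lex  "plan"
[6,8] S\PP  <  k=7
[0,8] S  <  k=6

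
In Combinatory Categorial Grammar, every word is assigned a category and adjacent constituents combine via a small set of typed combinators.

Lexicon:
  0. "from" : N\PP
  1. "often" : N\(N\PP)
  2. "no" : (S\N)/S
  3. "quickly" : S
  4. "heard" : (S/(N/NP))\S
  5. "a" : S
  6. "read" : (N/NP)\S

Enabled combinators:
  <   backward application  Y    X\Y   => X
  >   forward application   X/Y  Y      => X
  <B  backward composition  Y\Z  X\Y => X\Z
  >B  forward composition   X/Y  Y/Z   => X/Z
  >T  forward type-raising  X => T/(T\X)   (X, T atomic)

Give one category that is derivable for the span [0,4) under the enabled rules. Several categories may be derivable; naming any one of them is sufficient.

[0,7] S   >
  [0,5] S/(N/NP)   <
    [0,4] S   <
      [0,2] N   <
        [0,1] "from" : N\PP
        [1,2] "often" : N\(N\PP)
      [2,4] S\N   >
        [2,3] "no" : (S\N)/S
        [3,4] "quickly" : S
    [4,5] "heard" : (S/(N/NP))\S
  [5,7] N/NP   <
    [5,6] "a" : S
    [6,7] "read" : (N/NP)\S

S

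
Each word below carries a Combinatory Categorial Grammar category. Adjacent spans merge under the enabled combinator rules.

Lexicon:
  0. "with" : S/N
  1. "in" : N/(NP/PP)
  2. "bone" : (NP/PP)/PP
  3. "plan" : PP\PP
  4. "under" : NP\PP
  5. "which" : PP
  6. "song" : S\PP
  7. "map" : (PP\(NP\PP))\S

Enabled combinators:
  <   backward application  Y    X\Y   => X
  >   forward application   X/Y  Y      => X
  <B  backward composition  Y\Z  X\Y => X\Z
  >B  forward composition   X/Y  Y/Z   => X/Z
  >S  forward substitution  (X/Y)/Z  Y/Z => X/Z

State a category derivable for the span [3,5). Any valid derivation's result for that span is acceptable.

[0,8] S   >
  [0,3] S/PP   >B
    [0,1] "with" : S/N
    [1,3] N/PP   >B
      [1,2] "in" : N/(NP/PP)
      [2,3] "bone" : (NP/PP)/PP
  [3,8] PP   <
    [3,5] NP\PP   <B
      [3,4] "plan" : PP\PP
      [4,5] "under" : NP\PP
    [5,8] PP\(NP\PP)   <
      [5,7] S   <
        [5,6] "which" : PP
        [6,7] "song" : S\PP
      [7,8] "map" : (PP\(NP\PP))\S

NP\PP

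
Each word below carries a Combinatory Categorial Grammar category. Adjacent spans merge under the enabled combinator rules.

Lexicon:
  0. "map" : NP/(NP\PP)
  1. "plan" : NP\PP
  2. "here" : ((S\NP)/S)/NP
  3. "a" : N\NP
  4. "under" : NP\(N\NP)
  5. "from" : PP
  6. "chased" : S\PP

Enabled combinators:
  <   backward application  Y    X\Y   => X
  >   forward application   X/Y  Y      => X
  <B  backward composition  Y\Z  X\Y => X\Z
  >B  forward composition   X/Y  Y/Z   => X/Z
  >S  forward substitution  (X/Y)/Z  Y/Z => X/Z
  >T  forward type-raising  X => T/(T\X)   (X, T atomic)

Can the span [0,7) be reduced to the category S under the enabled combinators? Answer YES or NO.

[0,7] S   <
  [0,2] NP   >
    [0,1] "map" : NP/(NP\PP)
    [1,2] "plan" : NP\PP
  [2,7] S\NP   >
    [2,5] (S\NP)/S   >
      [2,3] "here" : ((S\NP)/S)/NP
      [3,5] NP   <
        [3,4] "a" : N\NP
        [4,5] "under" : NP\(N\NP)
    [5,7] S   >
      [5,6] S/(S\PP)   >T
        [5,6] "from" : PP
      [6,7] "chased" : S\PP

YES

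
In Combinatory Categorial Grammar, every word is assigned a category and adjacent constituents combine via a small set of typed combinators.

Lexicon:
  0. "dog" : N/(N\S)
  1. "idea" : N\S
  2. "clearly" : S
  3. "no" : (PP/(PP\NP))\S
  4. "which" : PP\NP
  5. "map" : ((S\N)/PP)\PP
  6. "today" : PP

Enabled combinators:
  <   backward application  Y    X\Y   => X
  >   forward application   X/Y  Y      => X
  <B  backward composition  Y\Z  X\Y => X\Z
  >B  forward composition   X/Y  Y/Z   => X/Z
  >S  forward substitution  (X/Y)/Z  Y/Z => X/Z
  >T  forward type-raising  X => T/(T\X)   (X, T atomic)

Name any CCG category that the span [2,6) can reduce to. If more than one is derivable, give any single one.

[0,7] S   <
  [0,2] N   >
    [0,1] "dog" : N/(N\S)
    [1,2] "idea" : N\S
  [2,7] S\N   >
    [2,6] (S\N)/PP   <
      [2,5] PP   >
        [2,4] PP/(PP\NP)   <
          [2,3] "clearly" : S
          [3,4] "no" : (PP/(PP\NP))\S
        [4,5] "which" : PP\NP
      [5,6] "map" : ((S\N)/PP)\PP
    [6,7] "today" : PP

(S\N)/PP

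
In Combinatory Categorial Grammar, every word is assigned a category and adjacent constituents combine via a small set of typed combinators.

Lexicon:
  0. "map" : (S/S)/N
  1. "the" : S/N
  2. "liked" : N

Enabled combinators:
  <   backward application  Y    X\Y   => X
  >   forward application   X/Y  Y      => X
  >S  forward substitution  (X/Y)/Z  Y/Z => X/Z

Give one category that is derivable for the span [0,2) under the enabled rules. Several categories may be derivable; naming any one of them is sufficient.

S/N

[0,3] S   >
  [0,2] S/N   >S
    [0,1] "map" : (S/S)/N
    [1,2] "the" : S/N
  [2,3] "liked" : N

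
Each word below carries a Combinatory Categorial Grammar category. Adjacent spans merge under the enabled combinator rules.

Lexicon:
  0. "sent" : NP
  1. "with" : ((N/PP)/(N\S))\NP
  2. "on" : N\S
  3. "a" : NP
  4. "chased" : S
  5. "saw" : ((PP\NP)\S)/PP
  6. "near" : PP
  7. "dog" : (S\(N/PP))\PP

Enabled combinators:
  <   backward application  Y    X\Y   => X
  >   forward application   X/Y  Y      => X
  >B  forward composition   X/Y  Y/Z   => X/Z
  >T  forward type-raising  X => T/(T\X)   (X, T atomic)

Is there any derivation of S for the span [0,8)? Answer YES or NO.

[0,8] S   <
  [0,3] N/PP   >
    [0,2] (N/PP)/(N\S)   <
      [0,1] "sent" : NP
      [1,2] "with" : ((N/PP)/(N\S))\NP
    [2,3] "on" : N\S
  [3,8] S\(N/PP)   <
    [3,7] PP   <
      [3,4] "a" : NP
      [4,7] PP\NP   <
        [4,5] "chased" : S
        [5,7] (PP\NP)\S   >
          [5,6] "saw" : ((PP\NP)\S)/PP
          [6,7] "near" : PP
    [7,8] "dog" : (S\(N/PP))\PP

YES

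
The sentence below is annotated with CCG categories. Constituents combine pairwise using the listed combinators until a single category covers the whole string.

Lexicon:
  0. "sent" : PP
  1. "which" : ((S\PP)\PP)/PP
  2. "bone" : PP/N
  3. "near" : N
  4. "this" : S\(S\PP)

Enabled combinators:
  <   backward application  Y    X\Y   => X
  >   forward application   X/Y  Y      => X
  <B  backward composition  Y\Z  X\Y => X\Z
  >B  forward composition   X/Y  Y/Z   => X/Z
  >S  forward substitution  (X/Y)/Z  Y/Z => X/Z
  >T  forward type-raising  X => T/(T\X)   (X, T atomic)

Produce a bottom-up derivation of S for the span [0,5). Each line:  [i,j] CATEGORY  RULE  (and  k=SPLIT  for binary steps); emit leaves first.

[0,1] PP  lex  "sent"
[1,2] ((S\PP)\PP)/PP  lex  "which"
[2,3] PP/N  lex  "bone"
[3,4] N  lex  "near"
[2,4] PP  >  k=3
[1,4] (S\PP)\PP  >  k=2
[0,4] S\PP  <  k=1
[4,5] S\(S\PP)  lex  "this"
[0,5] S  <  k=4

[0,5] S   <
  [0,4] S\PP   <
    [0,1] "sent" : PP
    [1,4] (S\PP)\PP   >
      [1,2] "which" : ((S\PP)\PP)/PP
      [2,4] PP   >
        [2,3] "bone" : PP/N
        [3,4] "near" : N
  [4,5] "this" : S\(S\PP)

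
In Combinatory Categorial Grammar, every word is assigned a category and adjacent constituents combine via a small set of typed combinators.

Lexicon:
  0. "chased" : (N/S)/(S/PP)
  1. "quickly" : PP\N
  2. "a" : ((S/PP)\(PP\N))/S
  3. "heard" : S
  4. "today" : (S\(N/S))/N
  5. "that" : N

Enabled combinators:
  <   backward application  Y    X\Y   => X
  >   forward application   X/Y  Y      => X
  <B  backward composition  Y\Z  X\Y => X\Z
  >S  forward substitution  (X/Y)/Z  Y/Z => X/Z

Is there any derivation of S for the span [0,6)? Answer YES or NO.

YES

[0,6] S   <
  [0,4] N/S   >
    [0,1] "chased" : (N/S)/(S/PP)
    [1,4] S/PP   <
      [1,2] "quickly" : PP\N
      [2,4] (S/PP)\(PP\N)   >
        [2,3] "a" : ((S/PP)\(PP\N))/S
        [3,4] "heard" : S
  [4,6] S\(N/S)   >
    [4,5] "today" : (S\(N/S))/N
    [5,6] "that" : N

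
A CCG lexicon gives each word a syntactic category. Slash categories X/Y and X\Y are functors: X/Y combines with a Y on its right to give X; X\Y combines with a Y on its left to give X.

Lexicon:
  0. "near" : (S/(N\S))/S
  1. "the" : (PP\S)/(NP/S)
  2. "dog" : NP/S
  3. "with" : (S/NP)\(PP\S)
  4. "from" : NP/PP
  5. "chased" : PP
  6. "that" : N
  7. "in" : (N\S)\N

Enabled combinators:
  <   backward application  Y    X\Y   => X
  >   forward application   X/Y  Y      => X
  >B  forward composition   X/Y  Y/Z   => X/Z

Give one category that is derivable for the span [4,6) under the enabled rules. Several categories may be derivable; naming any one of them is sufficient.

[0,8] S   >
  [0,6] S/(N\S)   >
    [0,1] "near" : (S/(N\S))/S
    [1,6] S   >
      [1,4] S/NP   <
        [1,3] PP\S   >
          [1,2] "the" : (PP\S)/(NP/S)
          [2,3] "dog" : NP/S
        [3,4] "with" : (S/NP)\(PP\S)
      [4,6] NP   >
        [4,5] "from" : NP/PP
        [5,6] "chased" : PP
  [6,8] N\S   <
    [6,7] "that" : N
    [7,8] "in" : (N\S)\N

NP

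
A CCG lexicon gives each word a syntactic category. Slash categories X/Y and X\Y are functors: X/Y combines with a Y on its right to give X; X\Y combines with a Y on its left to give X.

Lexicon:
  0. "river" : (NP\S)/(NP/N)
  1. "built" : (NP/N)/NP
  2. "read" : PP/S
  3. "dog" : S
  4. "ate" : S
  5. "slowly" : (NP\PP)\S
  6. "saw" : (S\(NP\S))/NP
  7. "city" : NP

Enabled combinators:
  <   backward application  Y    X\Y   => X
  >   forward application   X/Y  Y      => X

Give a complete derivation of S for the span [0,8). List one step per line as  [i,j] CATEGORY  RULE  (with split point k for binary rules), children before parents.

[0,1] (NP\S)/(NP/N)  lex  "river"
[1,2] (NP/N)/NP  lex  "built"
[2,3] PP/S  lex  "read"
[3,4] S  lex  "dog"
[2,4] PP  >  k=3
[4,5] S  lex  "ate"
[5,6] (NP\PP)\S  lex  "slowly"
[4,6] NP\PP  <  k=5
[2,6] NP  <  k=4
[1,6] NP/N  >  k=2
[0,6] NP\S  >  k=1
[6,7] (S\(NP\S))/NP  lex  "saw"
[7,8] NP  lex  "city"
[6,8] S\(NP\S)  >  k=7
[0,8] S  <  k=6

[0,8] S   <
  [0,6] NP\S   >
    [0,1] "river" : (NP\S)/(NP/N)
    [1,6] NP/N   >
      [1,2] "built" : (NP/N)/NP
      [2,6] NP   <
        [2,4] PP   >
          [2,3] "read" : PP/S
          [3,4] "dog" : S
        [4,6] NP\PP   <
          [4,5] "ate" : S
          [5,6] "slowly" : (NP\PP)\S
  [6,8] S\(NP\S)   >
    [6,7] "saw" : (S\(NP\S))/NP
    [7,8] "city" : NP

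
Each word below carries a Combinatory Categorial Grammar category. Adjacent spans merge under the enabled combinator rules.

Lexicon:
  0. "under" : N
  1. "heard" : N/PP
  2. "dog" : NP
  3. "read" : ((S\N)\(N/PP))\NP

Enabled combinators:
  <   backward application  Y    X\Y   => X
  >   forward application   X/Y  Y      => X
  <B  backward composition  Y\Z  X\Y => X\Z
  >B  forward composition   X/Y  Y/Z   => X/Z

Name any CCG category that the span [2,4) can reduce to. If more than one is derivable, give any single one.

[0,4] S   <
  [0,1] "under" : N
  [1,4] S\N   <
    [1,2] "heard" : N/PP
    [2,4] (S\N)\(N/PP)   <
      [2,3] "dog" : NP
      [3,4] "read" : ((S\N)\(N/PP))\NP

(S\N)\(N/PP)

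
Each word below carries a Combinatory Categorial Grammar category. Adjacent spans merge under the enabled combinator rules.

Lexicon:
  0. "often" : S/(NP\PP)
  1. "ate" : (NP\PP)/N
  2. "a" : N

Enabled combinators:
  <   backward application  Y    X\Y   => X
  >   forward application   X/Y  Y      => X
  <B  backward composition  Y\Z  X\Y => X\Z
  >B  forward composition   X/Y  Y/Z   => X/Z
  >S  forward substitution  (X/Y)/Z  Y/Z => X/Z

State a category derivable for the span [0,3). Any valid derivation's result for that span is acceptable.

[0,3] S   >
  [0,1] "often" : S/(NP\PP)
  [1,3] NP\PP   >
    [1,2] "ate" : (NP\PP)/N
    [2,3] "a" : N

S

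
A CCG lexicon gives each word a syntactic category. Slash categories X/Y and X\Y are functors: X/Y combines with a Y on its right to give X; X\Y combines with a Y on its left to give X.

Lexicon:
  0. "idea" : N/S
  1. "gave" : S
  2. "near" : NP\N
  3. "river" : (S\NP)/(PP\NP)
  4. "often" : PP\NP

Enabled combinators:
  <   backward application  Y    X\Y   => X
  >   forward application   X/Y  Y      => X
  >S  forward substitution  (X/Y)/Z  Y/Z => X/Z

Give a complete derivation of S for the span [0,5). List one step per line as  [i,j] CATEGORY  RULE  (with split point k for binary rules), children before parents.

[0,1] N/S  lex  "idea"
[1,2] S  lex  "gave"
[0,2] N  >  k=1
[2,3] NP\N  lex  "near"
[0,3] NP  <  k=2
[3,4] (S\NP)/(PP\NP)  lex  "river"
[4,5] PP\NP  lex  "often"
[3,5] S\NP  >  k=4
[0,5] S  <  k=3

[0,5] S   <
  [0,3] NP   <
    [0,2] N   >
      [0,1] "idea" : N/S
      [1,2] "gave" : S
    [2,3] "near" : NP\N
  [3,5] S\NP   >
    [3,4] "river" : (S\NP)/(PP\NP)
    [4,5] "often" : PP\NP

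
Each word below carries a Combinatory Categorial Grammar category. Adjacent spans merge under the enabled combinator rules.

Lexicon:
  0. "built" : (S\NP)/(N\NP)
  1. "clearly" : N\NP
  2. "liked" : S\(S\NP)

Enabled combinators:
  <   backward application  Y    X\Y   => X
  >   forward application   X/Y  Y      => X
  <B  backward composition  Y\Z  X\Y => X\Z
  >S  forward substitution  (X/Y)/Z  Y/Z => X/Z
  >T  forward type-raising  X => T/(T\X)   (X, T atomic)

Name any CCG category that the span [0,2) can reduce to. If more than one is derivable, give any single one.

[0,3] S   <
  [0,2] S\NP   >
    [0,1] "built" : (S\NP)/(N\NP)
    [1,2] "clearly" : N\NP
  [2,3] "liked" : S\(S\NP)

S\NP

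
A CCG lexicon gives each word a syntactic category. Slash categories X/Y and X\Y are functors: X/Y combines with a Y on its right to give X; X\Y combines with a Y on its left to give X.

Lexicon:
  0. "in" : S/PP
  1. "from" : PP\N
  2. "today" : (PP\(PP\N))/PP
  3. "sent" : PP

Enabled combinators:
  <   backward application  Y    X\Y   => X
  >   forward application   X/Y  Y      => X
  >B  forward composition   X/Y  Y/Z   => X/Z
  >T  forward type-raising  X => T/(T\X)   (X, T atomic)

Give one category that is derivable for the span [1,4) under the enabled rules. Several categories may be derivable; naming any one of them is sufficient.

PP

[0,4] S   >
  [0,1] "in" : S/PP
  [1,4] PP   <
    [1,2] "from" : PP\N
    [2,4] PP\(PP\N)   >
      [2,3] "today" : (PP\(PP\N))/PP
      [3,4] "sent" : PP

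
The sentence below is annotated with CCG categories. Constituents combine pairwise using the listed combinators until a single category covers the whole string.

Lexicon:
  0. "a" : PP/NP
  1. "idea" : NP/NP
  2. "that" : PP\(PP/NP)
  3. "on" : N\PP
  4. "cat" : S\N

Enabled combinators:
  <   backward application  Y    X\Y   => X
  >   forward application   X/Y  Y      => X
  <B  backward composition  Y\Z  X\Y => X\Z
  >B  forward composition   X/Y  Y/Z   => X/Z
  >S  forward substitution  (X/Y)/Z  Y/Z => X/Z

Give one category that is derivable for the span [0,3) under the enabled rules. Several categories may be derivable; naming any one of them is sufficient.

[0,5] S   <
  [0,3] PP   <
    [0,2] PP/NP   >B
      [0,1] "a" : PP/NP
      [1,2] "idea" : NP/NP
    [2,3] "that" : PP\(PP/NP)
  [3,5] S\PP   <B
    [3,4] "on" : N\PP
    [4,5] "cat" : S\N

PP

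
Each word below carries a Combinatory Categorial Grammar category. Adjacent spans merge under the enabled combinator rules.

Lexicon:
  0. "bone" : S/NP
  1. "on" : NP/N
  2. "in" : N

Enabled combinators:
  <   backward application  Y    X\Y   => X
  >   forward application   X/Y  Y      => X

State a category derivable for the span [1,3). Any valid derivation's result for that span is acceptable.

NP

[0,3] S   >
  [0,1] "bone" : S/NP
  [1,3] NP   >
    [1,2] "on" : NP/N
    [2,3] "in" : N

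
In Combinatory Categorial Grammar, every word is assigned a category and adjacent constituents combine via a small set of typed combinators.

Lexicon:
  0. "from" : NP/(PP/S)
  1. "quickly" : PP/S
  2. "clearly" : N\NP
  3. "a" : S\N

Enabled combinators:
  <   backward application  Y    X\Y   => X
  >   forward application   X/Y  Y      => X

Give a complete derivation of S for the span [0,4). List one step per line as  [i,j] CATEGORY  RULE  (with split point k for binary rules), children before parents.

[0,4] S   <
  [0,3] N   <
    [0,2] NP   >
      [0,1] "from" : NP/(PP/S)
      [1,2] "quickly" : PP/S
    [2,3] "clearly" : N\NP
  [3,4] "a" : S\N

[0,1] NP/(PP/S)  lex  "from"
[1,2] PP/S  lex  "quickly"
[0,2] NP  >  k=1
[2,3] N\NP  lex  "clearly"
[0,3] N  <  k=2
[3,4] S\N  lex  "a"
[0,4] S  <  k=3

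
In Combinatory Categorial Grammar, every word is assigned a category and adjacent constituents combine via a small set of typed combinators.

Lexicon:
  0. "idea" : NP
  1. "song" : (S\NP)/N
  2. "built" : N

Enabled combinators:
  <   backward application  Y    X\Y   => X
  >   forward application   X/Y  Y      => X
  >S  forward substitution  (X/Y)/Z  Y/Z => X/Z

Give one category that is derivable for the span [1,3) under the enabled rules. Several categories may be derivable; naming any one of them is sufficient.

[0,3] S   <
  [0,1] "idea" : NP
  [1,3] S\NP   >
    [1,2] "song" : (S\NP)/N
    [2,3] "built" : N

S\NP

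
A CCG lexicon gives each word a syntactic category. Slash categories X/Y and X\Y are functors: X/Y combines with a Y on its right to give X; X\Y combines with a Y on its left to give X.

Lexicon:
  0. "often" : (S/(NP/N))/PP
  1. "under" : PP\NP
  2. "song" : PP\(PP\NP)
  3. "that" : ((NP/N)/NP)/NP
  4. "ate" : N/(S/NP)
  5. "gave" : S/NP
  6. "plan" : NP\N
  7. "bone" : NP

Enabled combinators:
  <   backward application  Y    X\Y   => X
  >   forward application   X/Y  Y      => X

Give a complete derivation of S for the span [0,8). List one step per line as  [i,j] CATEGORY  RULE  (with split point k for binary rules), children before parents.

[0,1] (S/(NP/N))/PP  lex  "often"
[1,2] PP\NP  lex  "under"
[2,3] PP\(PP\NP)  lex  "song"
[1,3] PP  <  k=2
[0,3] S/(NP/N)  >  k=1
[3,4] ((NP/N)/NP)/NP  lex  "that"
[4,5] N/(S/NP)  lex  "ate"
[5,6] S/NP  lex  "gave"
[4,6] N  >  k=5
[6,7] NP\N  lex  "plan"
[4,7] NP  <  k=6
[3,7] (NP/N)/NP  >  k=4
[7,8] NP  lex  "bone"
[3,8] NP/N  >  k=7
[0,8] S  >  k=3

[0,8] S   >
  [0,3] S/(NP/N)   >
    [0,1] "often" : (S/(NP/N))/PP
    [1,3] PP   <
      [1,2] "under" : PP\NP
      [2,3] "song" : PP\(PP\NP)
  [3,8] NP/N   >
    [3,7] (NP/N)/NP   >
      [3,4] "that" : ((NP/N)/NP)/NP
      [4,7] NP   <
        [4,6] N   >
          [4,5] "ate" : N/(S/NP)
          [5,6] "gave" : S/NP
        [6,7] "plan" : NP\N
    [7,8] "bone" : NP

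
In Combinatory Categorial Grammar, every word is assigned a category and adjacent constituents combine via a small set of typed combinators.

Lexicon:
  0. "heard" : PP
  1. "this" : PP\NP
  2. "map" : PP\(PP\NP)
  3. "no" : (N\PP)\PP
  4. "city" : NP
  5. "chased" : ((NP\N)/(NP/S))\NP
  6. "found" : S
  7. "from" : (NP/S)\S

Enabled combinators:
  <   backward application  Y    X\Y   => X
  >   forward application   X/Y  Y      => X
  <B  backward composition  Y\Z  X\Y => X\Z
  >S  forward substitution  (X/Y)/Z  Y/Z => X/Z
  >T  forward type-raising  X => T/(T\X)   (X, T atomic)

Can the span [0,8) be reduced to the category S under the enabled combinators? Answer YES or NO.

NO

PP PP\NP PP\(PP\NP) (N\PP)\PP NP ((NP\N)/(NP/S))\NP S (NP/S)\S
CKY chart[0,8] = {N/(N\NP), NP, NP/(NP\NP), PP/(PP\NP), S/(S\NP)}; S ∉ chart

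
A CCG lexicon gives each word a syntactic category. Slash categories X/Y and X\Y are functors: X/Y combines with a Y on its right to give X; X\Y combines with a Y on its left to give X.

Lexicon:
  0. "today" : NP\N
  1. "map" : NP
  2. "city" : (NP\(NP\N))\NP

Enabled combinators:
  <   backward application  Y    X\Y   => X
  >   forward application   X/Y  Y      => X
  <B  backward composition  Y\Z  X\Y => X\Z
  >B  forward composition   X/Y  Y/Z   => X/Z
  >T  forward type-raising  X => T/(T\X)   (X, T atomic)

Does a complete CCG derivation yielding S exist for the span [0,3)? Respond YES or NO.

NP\N NP (NP\(NP\N))\NP
CKY chart[0,3] = {N/(N\NP), NP, NP/(NP\NP), PP/(PP\NP), S/(S\NP)}; S ∉ chart

NO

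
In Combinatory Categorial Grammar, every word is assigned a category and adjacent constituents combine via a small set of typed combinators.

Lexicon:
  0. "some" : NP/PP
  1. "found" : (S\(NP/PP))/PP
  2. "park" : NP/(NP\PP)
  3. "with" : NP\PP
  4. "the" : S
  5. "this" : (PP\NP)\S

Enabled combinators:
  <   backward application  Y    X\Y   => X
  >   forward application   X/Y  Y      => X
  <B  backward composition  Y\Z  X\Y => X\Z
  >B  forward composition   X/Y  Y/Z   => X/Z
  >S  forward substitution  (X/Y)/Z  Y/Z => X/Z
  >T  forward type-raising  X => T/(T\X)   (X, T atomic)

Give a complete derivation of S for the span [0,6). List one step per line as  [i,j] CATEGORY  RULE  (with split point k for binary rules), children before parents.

[0,6] S   <
  [0,1] "some" : NP/PP
  [1,6] S\(NP/PP)   >
    [1,2] "found" : (S\(NP/PP))/PP
    [2,6] PP   <
      [2,4] NP   >
        [2,3] "park" : NP/(NP\PP)
        [3,4] "with" : NP\PP
      [4,6] PP\NP   <
        [4,5] "the" : S
        [5,6] "this" : (PP\NP)\S

[0,1] NP/PP  lex  "some"
[1,2] (S\(NP/PP))/PP  lex  "found"
[2,3] NP/(NP\PP)  lex  "park"
[3,4] NP\PP  lex  "with"
[2,4] NP  >  k=3
[4,5] S  lex  "the"
[5,6] (PP\NP)\S  lex  "this"
[4,6] PP\NP  <  k=5
[2,6] PP  <  k=4
[1,6] S\(NP/PP)  >  k=2
[0,6] S  <  k=1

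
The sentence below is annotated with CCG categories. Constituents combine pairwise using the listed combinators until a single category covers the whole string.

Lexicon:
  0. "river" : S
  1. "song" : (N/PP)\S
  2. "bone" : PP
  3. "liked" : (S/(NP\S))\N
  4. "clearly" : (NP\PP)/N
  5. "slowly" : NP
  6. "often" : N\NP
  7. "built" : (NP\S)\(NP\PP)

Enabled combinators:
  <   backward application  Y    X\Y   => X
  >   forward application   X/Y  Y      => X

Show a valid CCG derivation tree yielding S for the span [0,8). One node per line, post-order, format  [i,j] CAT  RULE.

[0,8] S   >
  [0,4] S/(NP\S)   <
    [0,3] N   >
      [0,2] N/PP   <
        [0,1] "river" : S
        [1,2] "song" : (N/PP)\S
      [2,3] "bone" : PP
    [3,4] "liked" : (S/(NP\S))\N
  [4,8] NP\S   <
    [4,7] NP\PP   >
      [4,5] "clearly" : (NP\PP)/N
      [5,7] N   <
        [5,6] "slowly" : NP
        [6,7] "often" : N\NP
    [7,8] "built" : (NP\S)\(NP\PP)

[0,1] S  lex  "river"
[1,2] (N/PP)\S  lex  "song"
[0,2] N/PP  <  k=1
[2,3] PP  lex  "bone"
[0,3] N  >  k=2
[3,4] (S/(NP\S))\N  lex  "liked"
[0,4] S/(NP\S)  <  k=3
[4,5] (NP\PP)/N  lex  "clearly"
[5,6] NP  lex  "slowly"
[6,7] N\NP  lex  "often"
[5,7] N  <  k=6
[4,7] NP\PP  >  k=5
[7,8] (NP\S)\(NP\PP)  lex  "built"
[4,8] NP\S  <  k=7
[0,8] S  >  k=4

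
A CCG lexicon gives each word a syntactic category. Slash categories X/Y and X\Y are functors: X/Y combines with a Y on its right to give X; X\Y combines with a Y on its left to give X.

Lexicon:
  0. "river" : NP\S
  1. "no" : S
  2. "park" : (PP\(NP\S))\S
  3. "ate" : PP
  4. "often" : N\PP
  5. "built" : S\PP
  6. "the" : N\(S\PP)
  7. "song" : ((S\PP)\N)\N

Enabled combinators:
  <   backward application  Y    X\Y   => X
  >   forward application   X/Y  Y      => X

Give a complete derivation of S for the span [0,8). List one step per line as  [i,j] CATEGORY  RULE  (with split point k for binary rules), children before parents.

[0,1] NP\S  lex  "river"
[1,2] S  lex  "no"
[2,3] (PP\(NP\S))\S  lex  "park"
[1,3] PP\(NP\S)  <  k=2
[0,3] PP  <  k=1
[3,4] PP  lex  "ate"
[4,5] N\PP  lex  "often"
[3,5] N  <  k=4
[5,6] S\PP  lex  "built"
[6,7] N\(S\PP)  lex  "the"
[5,7] N  <  k=6
[7,8] ((S\PP)\N)\N  lex  "song"
[5,8] (S\PP)\N  <  k=7
[3,8] S\PP  <  k=5
[0,8] S  <  k=3

[0,8] S   <
  [0,3] PP   <
    [0,1] "river" : NP\S
    [1,3] PP\(NP\S)   <
      [1,2] "no" : S
      [2,3] "park" : (PP\(NP\S))\S
  [3,8] S\PP   <
    [3,5] N   <
      [3,4] "ate" : PP
      [4,5] "often" : N\PP
    [5,8] (S\PP)\N   <
      [5,7] N   <
        [5,6] "built" : S\PP
        [6,7] "the" : N\(S\PP)
      [7,8] "song" : ((S\PP)\N)\N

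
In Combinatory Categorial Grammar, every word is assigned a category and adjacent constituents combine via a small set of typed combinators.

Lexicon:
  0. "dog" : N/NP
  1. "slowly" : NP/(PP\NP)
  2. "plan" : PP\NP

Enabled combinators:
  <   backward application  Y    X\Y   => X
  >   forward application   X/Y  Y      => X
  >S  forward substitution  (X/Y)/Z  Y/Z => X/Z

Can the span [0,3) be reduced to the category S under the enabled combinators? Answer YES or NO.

NO

N/NP NP/(PP\NP) PP\NP
CKY chart[0,3] = {N}; S ∉ chart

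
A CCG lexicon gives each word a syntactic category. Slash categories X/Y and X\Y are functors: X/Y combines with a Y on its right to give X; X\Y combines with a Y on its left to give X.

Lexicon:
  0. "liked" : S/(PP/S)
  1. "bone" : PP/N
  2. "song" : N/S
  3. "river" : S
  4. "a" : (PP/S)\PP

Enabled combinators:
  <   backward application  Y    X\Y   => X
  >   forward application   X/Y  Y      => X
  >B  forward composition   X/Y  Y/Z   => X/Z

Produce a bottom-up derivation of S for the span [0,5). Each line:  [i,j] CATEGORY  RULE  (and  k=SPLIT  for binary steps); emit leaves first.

[0,5] S   >
  [0,1] "liked" : S/(PP/S)
  [1,5] PP/S   <
    [1,4] PP   >
      [1,2] "bone" : PP/N
      [2,4] N   >
        [2,3] "song" : N/S
        [3,4] "river" : S
    [4,5] "a" : (PP/S)\PP

[0,1] S/(PP/S)  lex  "liked"
[1,2] PP/N  lex  "bone"
[2,3] N/S  lex  "song"
[3,4] S  lex  "river"
[2,4] N  >  k=3
[1,4] PP  >  k=2
[4,5] (PP/S)\PP  lex  "a"
[1,5] PP/S  <  k=4
[0,5] S  >  k=1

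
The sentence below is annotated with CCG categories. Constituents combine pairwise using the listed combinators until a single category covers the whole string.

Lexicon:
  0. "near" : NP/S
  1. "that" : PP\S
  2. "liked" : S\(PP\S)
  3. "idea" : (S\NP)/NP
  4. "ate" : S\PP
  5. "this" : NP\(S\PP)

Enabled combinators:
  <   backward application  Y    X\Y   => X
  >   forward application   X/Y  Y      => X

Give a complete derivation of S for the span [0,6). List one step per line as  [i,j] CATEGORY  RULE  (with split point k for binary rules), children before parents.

[0,1] NP/S  lex  "near"
[1,2] PP\S  lex  "that"
[2,3] S\(PP\S)  lex  "liked"
[1,3] S  <  k=2
[0,3] NP  >  k=1
[3,4] (S\NP)/NP  lex  "idea"
[4,5] S\PP  lex  "ate"
[5,6] NP\(S\PP)  lex  "this"
[4,6] NP  <  k=5
[3,6] S\NP  >  k=4
[0,6] S  <  k=3

[0,6] S   <
  [0,3] NP   >
    [0,1] "near" : NP/S
    [1,3] S   <
      [1,2] "that" : PP\S
      [2,3] "liked" : S\(PP\S)
  [3,6] S\NP   >
    [3,4] "idea" : (S\NP)/NP
    [4,6] NP   <
      [4,5] "ate" : S\PP
      [5,6] "this" : NP\(S\PP)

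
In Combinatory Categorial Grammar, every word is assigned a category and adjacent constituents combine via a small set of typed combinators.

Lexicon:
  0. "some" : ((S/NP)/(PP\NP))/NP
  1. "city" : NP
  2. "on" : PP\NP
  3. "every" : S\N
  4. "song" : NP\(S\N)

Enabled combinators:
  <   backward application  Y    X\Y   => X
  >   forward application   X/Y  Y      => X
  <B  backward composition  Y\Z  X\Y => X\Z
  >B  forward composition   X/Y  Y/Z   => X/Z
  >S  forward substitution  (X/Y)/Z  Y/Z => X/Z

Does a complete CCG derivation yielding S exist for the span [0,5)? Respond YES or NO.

[0,5] S   >
  [0,3] S/NP   >
    [0,2] (S/NP)/(PP\NP)   >
      [0,1] "some" : ((S/NP)/(PP\NP))/NP
      [1,2] "city" : NP
    [2,3] "on" : PP\NP
  [3,5] NP   <
    [3,4] "every" : S\N
    [4,5] "song" : NP\(S\N)

YES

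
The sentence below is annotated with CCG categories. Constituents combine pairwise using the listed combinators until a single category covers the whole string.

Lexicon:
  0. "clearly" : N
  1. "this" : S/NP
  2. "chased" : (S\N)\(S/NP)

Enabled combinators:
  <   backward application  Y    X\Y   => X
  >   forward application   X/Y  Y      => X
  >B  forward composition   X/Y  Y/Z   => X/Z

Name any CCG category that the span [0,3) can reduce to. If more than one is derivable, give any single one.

[0,3] S   <
  [0,1] "clearly" : N
  [1,3] S\N   <
    [1,2] "this" : S/NP
    [2,3] "chased" : (S\N)\(S/NP)

S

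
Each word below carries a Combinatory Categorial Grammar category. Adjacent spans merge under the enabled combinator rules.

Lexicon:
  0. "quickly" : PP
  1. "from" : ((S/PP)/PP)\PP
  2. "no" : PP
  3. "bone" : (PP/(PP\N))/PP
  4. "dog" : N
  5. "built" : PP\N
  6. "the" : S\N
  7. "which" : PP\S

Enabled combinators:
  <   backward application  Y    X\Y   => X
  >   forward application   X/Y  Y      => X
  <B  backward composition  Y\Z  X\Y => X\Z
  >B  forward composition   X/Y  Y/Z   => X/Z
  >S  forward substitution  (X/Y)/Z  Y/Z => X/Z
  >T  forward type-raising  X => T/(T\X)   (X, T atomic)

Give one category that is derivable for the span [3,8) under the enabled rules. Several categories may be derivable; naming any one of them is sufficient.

PP

[0,8] S   >
  [0,3] S/PP   >
    [0,2] (S/PP)/PP   <
      [0,1] "quickly" : PP
      [1,2] "from" : ((S/PP)/PP)\PP
    [2,3] "no" : PP
  [3,8] PP   >
    [3,6] PP/(PP\N)   >
      [3,4] "bone" : (PP/(PP\N))/PP
      [4,6] PP   <
        [4,5] "dog" : N
        [5,6] "built" : PP\N
    [6,8] PP\N   <B
      [6,7] "the" : S\N
      [7,8] "which" : PP\S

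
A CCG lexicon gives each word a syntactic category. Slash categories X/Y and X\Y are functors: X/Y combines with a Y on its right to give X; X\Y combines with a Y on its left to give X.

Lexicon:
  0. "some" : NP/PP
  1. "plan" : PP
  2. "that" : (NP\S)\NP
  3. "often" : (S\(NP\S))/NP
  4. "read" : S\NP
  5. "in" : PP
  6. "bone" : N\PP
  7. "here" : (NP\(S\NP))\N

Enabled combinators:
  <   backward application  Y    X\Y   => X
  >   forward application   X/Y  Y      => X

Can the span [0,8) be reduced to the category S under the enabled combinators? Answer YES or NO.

[0,8] S   <
  [0,3] NP\S   <
    [0,2] NP   >
      [0,1] "some" : NP/PP
      [1,2] "plan" : PP
    [2,3] "that" : (NP\S)\NP
  [3,8] S\(NP\S)   >
    [3,4] "often" : (S\(NP\S))/NP
    [4,8] NP   <
      [4,5] "read" : S\NP
      [5,8] NP\(S\NP)   <
        [5,7] N   <
          [5,6] "in" : PP
          [6,7] "bone" : N\PP
        [7,8] "here" : (NP\(S\NP))\N

YES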